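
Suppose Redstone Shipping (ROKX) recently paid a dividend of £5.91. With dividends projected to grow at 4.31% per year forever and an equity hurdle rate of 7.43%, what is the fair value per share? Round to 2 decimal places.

£197.59

Gordon growth model: P₀ = D₁/(r − g). D₁ = 5.91 × (1 + 0.0431) = 6.1647.
P₀ = 6.1647 / (0.0743 − 0.0431) = 6.1647 / 0.0312 = 197.5872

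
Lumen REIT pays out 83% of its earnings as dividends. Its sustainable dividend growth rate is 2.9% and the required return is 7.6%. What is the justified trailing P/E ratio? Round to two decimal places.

Justified trailing P/E = b(1+g)/(r−g) = 0.83×(1+0.029)/(0.076−0.029) = 18.1717

18.17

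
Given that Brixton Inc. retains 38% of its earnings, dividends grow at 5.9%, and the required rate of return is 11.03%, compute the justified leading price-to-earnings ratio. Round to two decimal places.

12.09

Payout ratio b = 1 − 0.38 = 0.62.
Justified leading P/E = b/(r−g) = 0.62/(0.1103−0.059) = 12.0858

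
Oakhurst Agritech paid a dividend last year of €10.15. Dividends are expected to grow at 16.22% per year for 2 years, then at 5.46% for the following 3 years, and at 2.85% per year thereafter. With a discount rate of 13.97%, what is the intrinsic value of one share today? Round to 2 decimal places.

€125.42

Three-stage DDM. Project D₁…D_5; terminal Gordon value at t=5 with g = 0.0285; discount at r = 0.1397.
D_1 = 11.7963
D_2 = 13.7097
D_3 = 14.4582
D_4 = 15.2477
D_5 = 16.0802
TV_5 = 16.5385/(0.1397−0.0285) = 148.7273
P₀ = Σ Dₜ/(1+r)ᵗ + TV_5/(1+r)^5 = 125.4176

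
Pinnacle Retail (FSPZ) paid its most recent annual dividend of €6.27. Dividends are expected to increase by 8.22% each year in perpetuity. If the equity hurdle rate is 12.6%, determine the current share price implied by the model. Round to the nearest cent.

€154.92

Gordon growth model: P₀ = D₁/(r − g). D₁ = 6.27 × (1 + 0.0822) = 6.7854.
P₀ = 6.7854 / (0.126 − 0.0822) = 6.7854 / 0.0438 = 154.9177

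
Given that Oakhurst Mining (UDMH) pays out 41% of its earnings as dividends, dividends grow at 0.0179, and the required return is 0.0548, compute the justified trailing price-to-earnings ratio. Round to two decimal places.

Justified trailing P/E = b(1+g)/(r−g) = 0.41×(1+0.0179)/(0.0548−0.0179) = 11.3100

11.31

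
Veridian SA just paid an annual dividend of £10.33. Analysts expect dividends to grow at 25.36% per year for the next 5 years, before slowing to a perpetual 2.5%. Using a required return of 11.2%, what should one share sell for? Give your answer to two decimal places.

£296.67

Two-stage DDM. Project D₁…D_5 at 0.2536, terminal growth 0.025, discount at r = 0.112.
D_1 = 12.9497
D_2 = 16.2337
D_3 = 20.3506
D_4 = 25.5115
D_5 = 31.9812
Terminal value at t=5: TV = D_6/(r−g) = 32.7808/(0.112−0.025) = 376.7904
P₀ = 12.9497/(1+0.112)^1 + 16.2337/(1+0.112)^2 + 20.3506/(1+0.112)^3 + 25.5115/(1+0.112)^4 + 31.9812/(1+0.112)^5 + 376.7904/(1+0.112)^5 = 296.6708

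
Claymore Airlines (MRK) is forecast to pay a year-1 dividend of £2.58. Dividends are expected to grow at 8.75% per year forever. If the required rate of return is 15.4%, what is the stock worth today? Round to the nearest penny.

£38.80

Gordon growth model: P₀ = D₁/(r − g), with D₁ = 2.58 given directly.
P₀ = 2.5800 / (0.154 − 0.0875) = 2.5800 / 0.0665 = 38.7970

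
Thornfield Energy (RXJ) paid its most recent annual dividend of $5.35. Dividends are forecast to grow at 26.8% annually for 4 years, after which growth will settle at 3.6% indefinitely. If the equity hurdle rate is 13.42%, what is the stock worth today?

Two-stage DDM. Project D₁…D_4 at 0.268, terminal growth 0.036, discount at r = 0.1342.
D_1 = 6.7838
D_2 = 8.6019
D_3 = 10.9072
D_4 = 13.8303
Terminal value at t=4: TV = D_5/(r−g) = 14.3282/(0.1342−0.036) = 145.9080
P₀ = 6.7838/(1+0.1342)^1 + 8.6019/(1+0.1342)^2 + 10.9072/(1+0.1342)^3 + 13.8303/(1+0.1342)^4 + 145.9080/(1+0.1342)^4 = 116.6707

$116.67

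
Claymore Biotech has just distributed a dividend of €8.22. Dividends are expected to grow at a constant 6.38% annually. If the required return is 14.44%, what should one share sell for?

€108.49

Gordon growth model: P₀ = D₁/(r − g). D₁ = 8.22 × (1 + 0.0638) = 8.7444.
P₀ = 8.7444 / (0.1444 − 0.0638) = 8.7444 / 0.0806 = 108.4918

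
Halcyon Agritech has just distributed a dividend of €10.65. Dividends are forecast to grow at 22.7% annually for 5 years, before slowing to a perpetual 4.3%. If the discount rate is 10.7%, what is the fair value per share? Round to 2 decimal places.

Two-stage DDM. Project D₁…D_5 at 0.227, terminal growth 0.043, discount at r = 0.107.
D_1 = 13.0675
D_2 = 16.0339
D_3 = 19.6736
D_4 = 24.1395
D_5 = 29.6191
Terminal value at t=5: TV = D_6/(r−g) = 30.8928/(0.107−0.043) = 482.6994
P₀ = 13.0675/(1+0.107)^1 + 16.0339/(1+0.107)^2 + 19.6736/(1+0.107)^3 + 24.1395/(1+0.107)^4 + 29.6191/(1+0.107)^5 + 482.6994/(1+0.107)^5 = 363.6437

€363.64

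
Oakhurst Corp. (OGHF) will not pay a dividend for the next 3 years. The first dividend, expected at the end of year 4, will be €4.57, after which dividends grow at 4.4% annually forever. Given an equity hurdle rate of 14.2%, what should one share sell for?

€31.31

Deferred-dividend DDM. At t=3 the remaining stream is a growing perpetuity with first payment D_4 = 4.57.
V_3 = D_4/(r−g) = 4.57/(0.142−0.044) = 46.6327
P₀ = V_3/(1+r)^3 = 46.6327/(1+0.142)^3 = 31.3106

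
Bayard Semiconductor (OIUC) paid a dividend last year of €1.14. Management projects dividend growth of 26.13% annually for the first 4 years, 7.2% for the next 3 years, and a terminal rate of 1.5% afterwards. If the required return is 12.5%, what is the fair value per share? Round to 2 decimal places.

Three-stage DDM. Project D₁…D_7; terminal Gordon value at t=7 with g = 0.015; discount at r = 0.125.
D_1 = 1.4379
D_2 = 1.8136
D_3 = 2.2875
D_4 = 2.8852
D_5 = 3.0930
D_6 = 3.3156
D_7 = 3.5544
TV_7 = 3.6077/(0.125−0.015) = 32.7972
P₀ = Σ Dₜ/(1+r)ᵗ + TV_7/(1+r)^7 = 25.4095

€25.41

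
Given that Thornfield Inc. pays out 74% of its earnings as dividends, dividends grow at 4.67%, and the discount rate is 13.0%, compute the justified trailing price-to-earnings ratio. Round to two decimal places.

9.30

Justified trailing P/E = b(1+g)/(r−g) = 0.74×(1+0.0467)/(0.13−0.0467) = 9.2984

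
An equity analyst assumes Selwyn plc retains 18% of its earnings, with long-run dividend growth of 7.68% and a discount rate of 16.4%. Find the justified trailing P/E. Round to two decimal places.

10.13

Payout ratio b = 1 − 0.18 = 0.82.
Justified trailing P/E = b(1+g)/(r−g) = 0.82×(1+0.0768)/(0.164−0.0768) = 10.1259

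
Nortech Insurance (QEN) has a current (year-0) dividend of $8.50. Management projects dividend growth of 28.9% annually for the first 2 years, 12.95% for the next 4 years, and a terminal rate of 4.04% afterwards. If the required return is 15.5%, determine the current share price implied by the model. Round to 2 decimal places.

$148.03

Three-stage DDM. Project D₁…D_6; terminal Gordon value at t=6 with g = 0.0404; discount at r = 0.155.
D_1 = 10.9565
D_2 = 14.1229
D_3 = 15.9518
D_4 = 18.0176
D_5 = 20.3509
D_6 = 22.9863
TV_6 = 23.9150/(0.155−0.0404) = 208.6822
P₀ = Σ Dₜ/(1+r)ᵗ + TV_6/(1+r)^6 = 148.0343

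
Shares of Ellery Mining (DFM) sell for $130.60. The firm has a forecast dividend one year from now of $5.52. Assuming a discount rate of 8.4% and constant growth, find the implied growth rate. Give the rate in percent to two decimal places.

4.17%

From P₀ = D₁/(r − g), the implied growth is g = r − D₁/P₀.
g = 0.084 − 5.52/130.60 = 0.084 − 0.04227 = 0.04173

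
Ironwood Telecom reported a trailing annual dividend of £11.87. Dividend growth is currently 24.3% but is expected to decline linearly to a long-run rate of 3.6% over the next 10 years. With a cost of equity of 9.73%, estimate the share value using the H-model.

£401.02

H-model: P₀ = D₀[(1+g_L) + H(g_S−g_L)]/(r−g_L), with H = 10/2 = 5.
P₀ = 11.87 × [(1+0.036) + 5×(0.243−0.036)] / (0.0973−0.036)
   = 11.87 × 2.0710 / 0.0613 = 401.0240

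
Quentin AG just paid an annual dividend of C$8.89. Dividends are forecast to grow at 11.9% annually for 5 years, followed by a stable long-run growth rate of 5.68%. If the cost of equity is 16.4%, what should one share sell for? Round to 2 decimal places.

Two-stage DDM. Project D₁…D_5 at 0.119, terminal growth 0.0568, discount at r = 0.164.
D_1 = 9.9479
D_2 = 11.1317
D_3 = 12.4564
D_4 = 13.9387
D_5 = 15.5974
Terminal value at t=5: TV = D_6/(r−g) = 16.4833/(0.164−0.0568) = 153.7624
P₀ = 9.9479/(1+0.164)^1 + 11.1317/(1+0.164)^2 + 12.4564/(1+0.164)^3 + 13.9387/(1+0.164)^4 + 15.5974/(1+0.164)^5 + 153.7624/(1+0.164)^5 = 111.5119

C$111.51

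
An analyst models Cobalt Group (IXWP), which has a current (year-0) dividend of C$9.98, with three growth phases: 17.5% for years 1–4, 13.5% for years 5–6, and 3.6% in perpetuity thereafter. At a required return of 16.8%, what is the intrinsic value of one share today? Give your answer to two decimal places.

C$135.86

Three-stage DDM. Project D₁…D_6; terminal Gordon value at t=6 with g = 0.036; discount at r = 0.168.
D_1 = 11.7265
D_2 = 13.7786
D_3 = 16.1899
D_4 = 19.0231
D_5 = 21.5913
D_6 = 24.5061
TV_6 = 25.3883/(0.168−0.036) = 192.3355
P₀ = Σ Dₜ/(1+r)ᵗ + TV_6/(1+r)^6 = 135.8598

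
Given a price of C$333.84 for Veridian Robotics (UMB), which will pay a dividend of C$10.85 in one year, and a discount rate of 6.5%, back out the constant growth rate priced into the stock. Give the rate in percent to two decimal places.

From P₀ = D₁/(r − g), the implied growth is g = r − D₁/P₀.
g = 0.065 − 10.85/333.84 = 0.065 − 0.03250 = 0.03250

3.25%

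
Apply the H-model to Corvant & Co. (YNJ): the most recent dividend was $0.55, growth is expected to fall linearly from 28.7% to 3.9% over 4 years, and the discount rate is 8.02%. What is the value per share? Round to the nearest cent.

H-model: P₀ = D₀[(1+g_L) + H(g_S−g_L)]/(r−g_L), with H = 4/2 = 2.
P₀ = 0.55 × [(1+0.039) + 2×(0.287−0.039)] / (0.0802−0.039)
   = 0.55 × 1.5350 / 0.0412 = 20.4915

$20.49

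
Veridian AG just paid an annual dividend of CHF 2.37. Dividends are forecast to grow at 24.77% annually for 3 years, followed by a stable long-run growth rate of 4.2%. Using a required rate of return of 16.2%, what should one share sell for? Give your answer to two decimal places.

Two-stage DDM. Project D₁…D_3 at 0.2477, terminal growth 0.042, discount at r = 0.162.
D_1 = 2.9570
D_2 = 3.6895
D_3 = 4.6034
Terminal value at t=3: TV = D_4/(r−g) = 4.7967/(0.162−0.042) = 39.9729
P₀ = 2.9570/(1+0.162)^1 + 3.6895/(1+0.162)^2 + 4.6034/(1+0.162)^3 + 39.9729/(1+0.162)^3 = 33.6882

CHF 33.69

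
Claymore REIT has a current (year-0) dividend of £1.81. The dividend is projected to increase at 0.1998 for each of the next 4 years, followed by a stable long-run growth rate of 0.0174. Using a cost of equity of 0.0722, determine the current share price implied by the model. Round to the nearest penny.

Two-stage DDM. Project D₁…D_4 at 0.1998, terminal growth 0.0174, discount at r = 0.0722.
D_1 = 2.1716
D_2 = 2.6055
D_3 = 3.1261
D_4 = 3.7507
Terminal value at t=4: TV = D_5/(r−g) = 3.8160/(0.0722−0.0174) = 69.6346
P₀ = 2.1716/(1+0.0722)^1 + 2.6055/(1+0.0722)^2 + 3.1261/(1+0.0722)^3 + 3.7507/(1+0.0722)^4 + 69.6346/(1+0.0722)^4 = 62.3552

£62.36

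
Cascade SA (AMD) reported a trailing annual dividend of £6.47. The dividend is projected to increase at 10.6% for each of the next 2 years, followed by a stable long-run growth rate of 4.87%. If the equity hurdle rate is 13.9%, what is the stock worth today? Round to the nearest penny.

£83.23

Two-stage DDM. Project D₁…D_2 at 0.106, terminal growth 0.0487, discount at r = 0.139.
D_1 = 7.1558
D_2 = 7.9143
Terminal value at t=2: TV = D_3/(r−g) = 8.2998/(0.139−0.0487) = 91.9132
P₀ = 7.1558/(1+0.139)^1 + 7.9143/(1+0.139)^2 + 91.9132/(1+0.139)^2 = 83.2316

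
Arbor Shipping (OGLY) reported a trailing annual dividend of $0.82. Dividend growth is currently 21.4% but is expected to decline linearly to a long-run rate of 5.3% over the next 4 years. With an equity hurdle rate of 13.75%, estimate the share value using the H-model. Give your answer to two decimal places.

H-model: P₀ = D₀[(1+g_L) + H(g_S−g_L)]/(r−g_L), with H = 4/2 = 2.
P₀ = 0.82 × [(1+0.053) + 2×(0.214−0.053)] / (0.1375−0.053)
   = 0.82 × 1.3750 / 0.0845 = 13.3432

$13.34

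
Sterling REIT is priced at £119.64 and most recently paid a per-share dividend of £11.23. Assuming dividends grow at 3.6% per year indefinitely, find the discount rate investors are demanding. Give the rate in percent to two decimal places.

13.32%

Rearranging the constant-growth DDM: r = D₁/P₀ + g.
D₁ = 11.23 × (1 + 0.036) = 11.6343.
r = 11.6343 / 119.64 + 0.036 = 0.09724 + 0.036 = 0.13324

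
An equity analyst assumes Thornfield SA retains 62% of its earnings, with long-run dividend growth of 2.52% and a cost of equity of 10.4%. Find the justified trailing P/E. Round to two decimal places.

Payout ratio b = 1 − 0.62 = 0.38.
Justified trailing P/E = b(1+g)/(r−g) = 0.38×(1+0.0252)/(0.104−0.0252) = 4.9439

4.94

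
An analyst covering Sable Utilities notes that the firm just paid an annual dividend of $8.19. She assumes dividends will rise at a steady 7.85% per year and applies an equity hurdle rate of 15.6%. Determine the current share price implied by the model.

Gordon growth model: P₀ = D₁/(r − g). D₁ = 8.19 × (1 + 0.0785) = 8.8329.
P₀ = 8.8329 / (0.156 − 0.0785) = 8.8329 / 0.0775 = 113.9731

$113.97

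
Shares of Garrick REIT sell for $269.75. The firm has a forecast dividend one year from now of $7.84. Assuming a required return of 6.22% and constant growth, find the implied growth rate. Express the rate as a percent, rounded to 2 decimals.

From P₀ = D₁/(r − g), the implied growth is g = r − D₁/P₀.
g = 0.0622 − 7.84/269.75 = 0.0622 − 0.02906 = 0.03314

3.31%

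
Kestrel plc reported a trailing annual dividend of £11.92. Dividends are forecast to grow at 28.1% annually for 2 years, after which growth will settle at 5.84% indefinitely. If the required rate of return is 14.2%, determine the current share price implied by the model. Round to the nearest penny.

£218.25

Two-stage DDM. Project D₁…D_2 at 0.281, terminal growth 0.0584, discount at r = 0.142.
D_1 = 15.2695
D_2 = 19.5603
Terminal value at t=2: TV = D_3/(r−g) = 20.7026/(0.142−0.0584) = 247.6384
P₀ = 15.2695/(1+0.142)^1 + 19.5603/(1+0.142)^2 + 247.6384/(1+0.142)^2 = 218.2521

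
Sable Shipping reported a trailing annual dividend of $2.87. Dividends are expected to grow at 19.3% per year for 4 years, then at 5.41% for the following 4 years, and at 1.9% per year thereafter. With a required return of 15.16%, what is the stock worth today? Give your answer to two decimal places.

Three-stage DDM. Project D₁…D_8; terminal Gordon value at t=8 with g = 0.019; discount at r = 0.1516.
D_1 = 3.4239
D_2 = 4.0847
D_3 = 4.8731
D_4 = 5.8136
D_5 = 6.1281
D_6 = 6.4596
D_7 = 6.8091
D_8 = 7.1775
TV_8 = 7.3138/(0.1516−0.019) = 55.1571
P₀ = Σ Dₜ/(1+r)ᵗ + TV_8/(1+r)^8 = 41.0315

$41.03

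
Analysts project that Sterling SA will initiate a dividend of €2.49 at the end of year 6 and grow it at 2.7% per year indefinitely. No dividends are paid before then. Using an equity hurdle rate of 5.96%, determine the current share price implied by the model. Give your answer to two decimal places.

€57.18

Deferred-dividend DDM. At t=5 the remaining stream is a growing perpetuity with first payment D_6 = 2.49.
V_5 = D_6/(r−g) = 2.49/(0.0596−0.027) = 76.3804
P₀ = V_5/(1+r)^5 = 76.3804/(1+0.0596)^5 = 57.1837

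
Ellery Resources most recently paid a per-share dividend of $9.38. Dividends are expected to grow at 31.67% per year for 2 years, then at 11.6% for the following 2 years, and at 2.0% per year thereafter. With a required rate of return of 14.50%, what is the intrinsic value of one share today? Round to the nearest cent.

$143.22

Three-stage DDM. Project D₁…D_4; terminal Gordon value at t=4 with g = 0.02; discount at r = 0.145.
D_1 = 12.3506
D_2 = 16.2621
D_3 = 18.1485
D_4 = 20.2537
TV_4 = 20.6588/(0.145−0.02) = 165.2704
P₀ = Σ Dₜ/(1+r)ᵗ + TV_4/(1+r)^4 = 143.2196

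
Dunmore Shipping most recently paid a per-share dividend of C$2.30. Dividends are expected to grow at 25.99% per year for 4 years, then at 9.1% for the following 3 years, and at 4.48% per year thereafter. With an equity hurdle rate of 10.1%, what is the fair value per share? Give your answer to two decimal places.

C$95.99

Three-stage DDM. Project D₁…D_7; terminal Gordon value at t=7 with g = 0.0448; discount at r = 0.101.
D_1 = 2.8978
D_2 = 3.6509
D_3 = 4.5998
D_4 = 5.7952
D_5 = 6.3226
D_6 = 6.8980
D_7 = 7.5257
TV_7 = 7.8628/(0.101−0.0448) = 139.9082
P₀ = Σ Dₜ/(1+r)ᵗ + TV_7/(1+r)^7 = 95.9919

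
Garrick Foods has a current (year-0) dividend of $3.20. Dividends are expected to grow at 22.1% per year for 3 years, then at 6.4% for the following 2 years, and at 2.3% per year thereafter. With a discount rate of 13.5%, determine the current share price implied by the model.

Three-stage DDM. Project D₁…D_5; terminal Gordon value at t=5 with g = 0.023; discount at r = 0.135.
D_1 = 3.9072
D_2 = 4.7707
D_3 = 5.8250
D_4 = 6.1978
D_5 = 6.5945
TV_5 = 6.7461/(0.135−0.023) = 60.2335
P₀ = Σ Dₜ/(1+r)ᵗ + TV_5/(1+r)^5 = 50.3440

$50.34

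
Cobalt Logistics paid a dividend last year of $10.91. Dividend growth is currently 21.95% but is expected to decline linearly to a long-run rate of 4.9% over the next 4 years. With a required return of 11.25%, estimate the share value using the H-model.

$238.82

H-model: P₀ = D₀[(1+g_L) + H(g_S−g_L)]/(r−g_L), with H = 4/2 = 2.
P₀ = 10.91 × [(1+0.049) + 2×(0.2195−0.049)] / (0.1125−0.049)
   = 10.91 × 1.3900 / 0.0635 = 238.8173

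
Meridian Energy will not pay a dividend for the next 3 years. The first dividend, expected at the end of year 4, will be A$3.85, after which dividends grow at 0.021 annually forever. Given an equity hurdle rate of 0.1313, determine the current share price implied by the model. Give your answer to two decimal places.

A$24.11

Deferred-dividend DDM. At t=3 the remaining stream is a growing perpetuity with first payment D_4 = 3.85.
V_3 = D_4/(r−g) = 3.85/(0.1313−0.021) = 34.9048
P₀ = V_3/(1+r)^3 = 34.9048/(1+0.1313)^3 = 24.1075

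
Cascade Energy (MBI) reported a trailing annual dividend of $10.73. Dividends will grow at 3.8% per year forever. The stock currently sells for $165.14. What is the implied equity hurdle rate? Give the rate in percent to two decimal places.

Rearranging the constant-growth DDM: r = D₁/P₀ + g.
D₁ = 10.73 × (1 + 0.038) = 11.1377.
r = 11.1377 / 165.14 + 0.038 = 0.06744 + 0.038 = 0.10544

10.54%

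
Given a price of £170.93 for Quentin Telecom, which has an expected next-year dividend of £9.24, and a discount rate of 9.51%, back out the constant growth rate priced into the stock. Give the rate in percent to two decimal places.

From P₀ = D₁/(r − g), the implied growth is g = r − D₁/P₀.
g = 0.0951 − 9.24/170.93 = 0.0951 − 0.05406 = 0.04104

4.10%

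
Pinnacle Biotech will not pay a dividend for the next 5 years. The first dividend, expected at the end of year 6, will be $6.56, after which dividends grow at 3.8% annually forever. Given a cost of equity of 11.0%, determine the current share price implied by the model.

Deferred-dividend DDM. At t=5 the remaining stream is a growing perpetuity with first payment D_6 = 6.56.
V_5 = D_6/(r−g) = 6.56/(0.11−0.038) = 91.1111
P₀ = V_5/(1+r)^5 = 91.1111/(1+0.11)^5 = 54.0700

$54.07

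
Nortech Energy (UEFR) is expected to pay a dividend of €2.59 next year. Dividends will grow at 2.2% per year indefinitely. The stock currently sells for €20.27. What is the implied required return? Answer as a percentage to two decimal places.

Rearranging the constant-growth DDM: r = D₁/P₀ + g.
r = 2.5900 / 20.27 + 0.022 = 0.12778 + 0.022 = 0.14978

14.98%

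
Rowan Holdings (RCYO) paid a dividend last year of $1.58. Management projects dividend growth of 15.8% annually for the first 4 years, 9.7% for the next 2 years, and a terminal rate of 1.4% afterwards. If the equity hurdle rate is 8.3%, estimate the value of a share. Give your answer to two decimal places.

$42.84

Three-stage DDM. Project D₁…D_6; terminal Gordon value at t=6 with g = 0.014; discount at r = 0.083.
D_1 = 1.8296
D_2 = 2.1187
D_3 = 2.4535
D_4 = 2.8411
D_5 = 3.1167
D_6 = 3.4190
TV_6 = 3.4669/(0.083−0.014) = 50.2451
P₀ = Σ Dₜ/(1+r)ᵗ + TV_6/(1+r)^6 = 42.8439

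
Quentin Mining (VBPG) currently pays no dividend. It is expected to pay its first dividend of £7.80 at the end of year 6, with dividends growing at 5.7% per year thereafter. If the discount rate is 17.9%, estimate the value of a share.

£28.07

Deferred-dividend DDM. At t=5 the remaining stream is a growing perpetuity with first payment D_6 = 7.80.
V_5 = D_6/(r−g) = 7.80/(0.179−0.057) = 63.9344
P₀ = V_5/(1+r)^5 = 63.9344/(1+0.179)^5 = 28.0650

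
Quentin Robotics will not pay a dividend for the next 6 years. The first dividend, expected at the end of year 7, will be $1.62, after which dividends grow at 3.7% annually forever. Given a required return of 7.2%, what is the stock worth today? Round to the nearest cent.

Deferred-dividend DDM. At t=6 the remaining stream is a growing perpetuity with first payment D_7 = 1.62.
V_6 = D_7/(r−g) = 1.62/(0.072−0.037) = 46.2857
P₀ = V_6/(1+r)^6 = 46.2857/(1+0.072)^6 = 30.4985

$30.50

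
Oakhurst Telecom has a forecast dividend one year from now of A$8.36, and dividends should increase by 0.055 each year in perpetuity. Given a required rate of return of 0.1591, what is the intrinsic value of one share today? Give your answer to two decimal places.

Gordon growth model: P₀ = D₁/(r − g), with D₁ = 8.36 given directly.
P₀ = 8.3600 / (0.1591 − 0.055) = 8.3600 / 0.1041 = 80.3074

A$80.31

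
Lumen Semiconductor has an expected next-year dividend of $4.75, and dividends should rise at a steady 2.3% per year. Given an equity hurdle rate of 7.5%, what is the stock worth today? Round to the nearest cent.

$91.35

Gordon growth model: P₀ = D₁/(r − g), with D₁ = 4.75 given directly.
P₀ = 4.7500 / (0.075 − 0.023) = 4.7500 / 0.052 = 91.3462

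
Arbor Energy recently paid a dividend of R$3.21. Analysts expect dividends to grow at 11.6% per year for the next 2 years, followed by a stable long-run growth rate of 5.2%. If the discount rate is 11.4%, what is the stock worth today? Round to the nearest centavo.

R$61.10

Two-stage DDM. Project D₁…D_2 at 0.116, terminal growth 0.052, discount at r = 0.114.
D_1 = 3.5824
D_2 = 3.9979
Terminal value at t=2: TV = D_3/(r−g) = 4.2058/(0.114−0.052) = 67.8356
P₀ = 3.5824/(1+0.114)^1 + 3.9979/(1+0.114)^2 + 67.8356/(1+0.114)^2 = 61.0995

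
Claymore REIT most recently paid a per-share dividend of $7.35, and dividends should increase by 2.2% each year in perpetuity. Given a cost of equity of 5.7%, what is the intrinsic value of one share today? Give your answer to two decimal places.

Gordon growth model: P₀ = D₁/(r − g). D₁ = 7.35 × (1 + 0.022) = 7.5117.
P₀ = 7.5117 / (0.057 − 0.022) = 7.5117 / 0.035 = 214.6200

$214.62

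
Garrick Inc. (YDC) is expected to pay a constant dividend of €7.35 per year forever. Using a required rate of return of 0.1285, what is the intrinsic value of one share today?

Zero-growth DDM (perpetuity): P₀ = D/r = 7.35 / 0.1285 = 57.1984

€57.20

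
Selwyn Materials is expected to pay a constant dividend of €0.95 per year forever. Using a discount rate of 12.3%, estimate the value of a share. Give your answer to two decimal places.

Zero-growth DDM (perpetuity): P₀ = D/r = 0.95 / 0.123 = 7.7236

€7.72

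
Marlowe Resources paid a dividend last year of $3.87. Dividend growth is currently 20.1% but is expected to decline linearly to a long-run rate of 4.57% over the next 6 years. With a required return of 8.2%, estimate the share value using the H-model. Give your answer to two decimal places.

H-model: P₀ = D₀[(1+g_L) + H(g_S−g_L)]/(r−g_L), with H = 6/2 = 3.
P₀ = 3.87 × [(1+0.0457) + 3×(0.201−0.0457)] / (0.082−0.0457)
   = 3.87 × 1.5116 / 0.0363 = 161.1540

$161.15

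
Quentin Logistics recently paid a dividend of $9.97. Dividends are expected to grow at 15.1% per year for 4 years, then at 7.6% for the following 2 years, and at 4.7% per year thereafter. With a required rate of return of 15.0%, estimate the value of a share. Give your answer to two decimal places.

Three-stage DDM. Project D₁…D_6; terminal Gordon value at t=6 with g = 0.047; discount at r = 0.15.
D_1 = 11.4755
D_2 = 13.2083
D_3 = 15.2027
D_4 = 17.4983
D_5 = 18.8282
D_6 = 20.2591
TV_6 = 21.2113/(0.15−0.047) = 205.9351
P₀ = Σ Dₜ/(1+r)ᵗ + TV_6/(1+r)^6 = 147.1177

$147.12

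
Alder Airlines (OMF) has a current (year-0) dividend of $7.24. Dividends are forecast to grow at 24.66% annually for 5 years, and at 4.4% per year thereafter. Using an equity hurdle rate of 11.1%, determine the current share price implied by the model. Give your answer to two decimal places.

$252.46

Two-stage DDM. Project D₁…D_5 at 0.2466, terminal growth 0.044, discount at r = 0.111.
D_1 = 9.0254
D_2 = 11.2510
D_3 = 14.0256
D_4 = 17.4843
D_5 = 21.7959
Terminal value at t=5: TV = D_6/(r−g) = 22.7549/(0.111−0.044) = 339.6252
P₀ = 9.0254/(1+0.111)^1 + 11.2510/(1+0.111)^2 + 14.0256/(1+0.111)^3 + 17.4843/(1+0.111)^4 + 21.7959/(1+0.111)^5 + 339.6252/(1+0.111)^5 = 252.4648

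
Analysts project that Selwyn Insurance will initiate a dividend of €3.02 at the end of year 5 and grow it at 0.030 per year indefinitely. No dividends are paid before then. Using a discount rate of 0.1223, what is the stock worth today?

Deferred-dividend DDM. At t=4 the remaining stream is a growing perpetuity with first payment D_5 = 3.02.
V_4 = D_5/(r−g) = 3.02/(0.1223−0.03) = 32.7194
P₀ = V_4/(1+r)^4 = 32.7194/(1+0.1223)^4 = 20.6238

€20.62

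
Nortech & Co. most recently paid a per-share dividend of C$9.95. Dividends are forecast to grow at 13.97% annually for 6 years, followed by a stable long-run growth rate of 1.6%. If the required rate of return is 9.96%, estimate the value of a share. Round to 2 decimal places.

C$217.72

Two-stage DDM. Project D₁…D_6 at 0.1397, terminal growth 0.016, discount at r = 0.0996.
D_1 = 11.3400
D_2 = 12.9242
D_3 = 14.7297
D_4 = 16.7875
D_5 = 19.1327
D_6 = 21.8055
Terminal value at t=6: TV = D_7/(r−g) = 22.1544/(0.0996−0.016) = 265.0048
P₀ = 11.3400/(1+0.0996)^1 + 12.9242/(1+0.0996)^2 + 14.7297/(1+0.0996)^3 + 16.7875/(1+0.0996)^4 + 19.1327/(1+0.0996)^5 + 21.8055/(1+0.0996)^6 + 265.0048/(1+0.0996)^6 = 217.7155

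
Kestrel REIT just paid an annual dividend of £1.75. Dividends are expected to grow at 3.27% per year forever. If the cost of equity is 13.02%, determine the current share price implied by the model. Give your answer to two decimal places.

£18.54

Gordon growth model: P₀ = D₁/(r − g). D₁ = 1.75 × (1 + 0.0327) = 1.8072.
P₀ = 1.8072 / (0.1302 − 0.0327) = 1.8072 / 0.0975 = 18.5356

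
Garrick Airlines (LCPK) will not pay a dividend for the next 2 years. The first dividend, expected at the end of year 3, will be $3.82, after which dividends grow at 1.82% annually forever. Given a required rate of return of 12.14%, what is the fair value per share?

$29.43

Deferred-dividend DDM. At t=2 the remaining stream is a growing perpetuity with first payment D_3 = 3.82.
V_2 = D_3/(r−g) = 3.82/(0.1214−0.0182) = 37.0155
P₀ = V_2/(1+r)^2 = 37.0155/(1+0.1214)^2 = 29.4349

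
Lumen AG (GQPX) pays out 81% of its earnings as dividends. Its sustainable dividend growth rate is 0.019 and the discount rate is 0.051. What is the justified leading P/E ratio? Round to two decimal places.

Justified leading P/E = b/(r−g) = 0.81/(0.051−0.019) = 25.3125

25.31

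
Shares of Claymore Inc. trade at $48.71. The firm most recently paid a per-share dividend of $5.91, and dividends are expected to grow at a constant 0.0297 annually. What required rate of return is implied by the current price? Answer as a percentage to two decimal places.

Rearranging the constant-growth DDM: r = D₁/P₀ + g.
D₁ = 5.91 × (1 + 0.0297) = 6.0855.
r = 6.0855 / 48.71 + 0.0297 = 0.12493 + 0.0297 = 0.15463

15.46%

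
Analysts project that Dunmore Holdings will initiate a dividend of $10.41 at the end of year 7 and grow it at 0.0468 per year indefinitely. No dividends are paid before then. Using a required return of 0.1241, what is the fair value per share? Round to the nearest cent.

Deferred-dividend DDM. At t=6 the remaining stream is a growing perpetuity with first payment D_7 = 10.41.
V_6 = D_7/(r−g) = 10.41/(0.1241−0.0468) = 134.6701
P₀ = V_6/(1+r)^6 = 134.6701/(1+0.1241)^6 = 66.7485

$66.75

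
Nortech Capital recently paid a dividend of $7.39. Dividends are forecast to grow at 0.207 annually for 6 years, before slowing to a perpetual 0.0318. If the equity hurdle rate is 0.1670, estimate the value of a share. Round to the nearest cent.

$119.01

Two-stage DDM. Project D₁…D_6 at 0.207, terminal growth 0.0318, discount at r = 0.167.
D_1 = 8.9197
D_2 = 10.7661
D_3 = 12.9947
D_4 = 15.6846
D_5 = 18.9313
D_6 = 22.8501
Terminal value at t=6: TV = D_7/(r−g) = 23.5767/(0.167−0.0318) = 174.3841
P₀ = 8.9197/(1+0.167)^1 + 10.7661/(1+0.167)^2 + 12.9947/(1+0.167)^3 + 15.6846/(1+0.167)^4 + 18.9313/(1+0.167)^5 + 22.8501/(1+0.167)^6 + 174.3841/(1+0.167)^6 = 119.0108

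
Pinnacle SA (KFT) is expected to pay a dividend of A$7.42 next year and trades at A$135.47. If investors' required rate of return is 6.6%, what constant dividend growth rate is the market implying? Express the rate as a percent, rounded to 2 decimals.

From P₀ = D₁/(r − g), the implied growth is g = r − D₁/P₀.
g = 0.066 − 7.42/135.47 = 0.066 − 0.05477 = 0.01123

1.12%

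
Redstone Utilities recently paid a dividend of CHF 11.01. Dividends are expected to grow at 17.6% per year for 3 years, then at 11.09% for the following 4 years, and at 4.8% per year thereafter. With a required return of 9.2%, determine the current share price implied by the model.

CHF 446.60

Three-stage DDM. Project D₁…D_7; terminal Gordon value at t=7 with g = 0.048; discount at r = 0.092.
D_1 = 12.9478
D_2 = 15.2266
D_3 = 17.9064
D_4 = 19.8923
D_5 = 22.0983
D_6 = 24.5490
D_7 = 27.2715
TV_7 = 28.5805/(0.092−0.048) = 649.5577
P₀ = Σ Dₜ/(1+r)ᵗ + TV_7/(1+r)^7 = 446.6034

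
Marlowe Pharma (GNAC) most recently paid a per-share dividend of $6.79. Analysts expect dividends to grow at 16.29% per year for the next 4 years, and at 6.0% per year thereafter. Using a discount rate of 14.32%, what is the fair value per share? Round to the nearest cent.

Two-stage DDM. Project D₁…D_4 at 0.1629, terminal growth 0.06, discount at r = 0.1432.
D_1 = 7.8961
D_2 = 9.1824
D_3 = 10.6782
D_4 = 12.4176
Terminal value at t=4: TV = D_5/(r−g) = 13.1627/(0.1432−0.06) = 158.2056
P₀ = 7.8961/(1+0.1432)^1 + 9.1824/(1+0.1432)^2 + 10.6782/(1+0.1432)^3 + 12.4176/(1+0.1432)^4 + 158.2056/(1+0.1432)^4 = 120.9764

$120.98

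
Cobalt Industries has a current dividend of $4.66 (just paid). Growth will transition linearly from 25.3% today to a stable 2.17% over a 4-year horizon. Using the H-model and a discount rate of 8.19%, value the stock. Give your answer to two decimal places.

H-model: P₀ = D₀[(1+g_L) + H(g_S−g_L)]/(r−g_L), with H = 4/2 = 2.
P₀ = 4.66 × [(1+0.0217) + 2×(0.253−0.0217)] / (0.0819−0.0217)
   = 4.66 × 1.4843 / 0.0602 = 114.8976

$114.90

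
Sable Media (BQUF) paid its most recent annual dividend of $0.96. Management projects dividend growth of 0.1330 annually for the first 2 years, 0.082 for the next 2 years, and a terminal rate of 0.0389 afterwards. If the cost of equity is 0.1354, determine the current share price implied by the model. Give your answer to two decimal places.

$13.04

Three-stage DDM. Project D₁…D_4; terminal Gordon value at t=4 with g = 0.0389; discount at r = 0.1354.
D_1 = 1.0877
D_2 = 1.2323
D_3 = 1.3334
D_4 = 1.4427
TV_4 = 1.4989/(0.1354−0.0389) = 15.5322
P₀ = Σ Dₜ/(1+r)ᵗ + TV_4/(1+r)^4 = 13.0393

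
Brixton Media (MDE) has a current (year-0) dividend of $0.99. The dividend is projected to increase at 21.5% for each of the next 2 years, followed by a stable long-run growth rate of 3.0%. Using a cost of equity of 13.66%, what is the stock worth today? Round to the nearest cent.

Two-stage DDM. Project D₁…D_2 at 0.215, terminal growth 0.03, discount at r = 0.1366.
D_1 = 1.2028
D_2 = 1.4615
Terminal value at t=2: TV = D_3/(r−g) = 1.5053/(0.1366−0.03) = 14.1211
P₀ = 1.2028/(1+0.1366)^1 + 1.4615/(1+0.1366)^2 + 14.1211/(1+0.1366)^2 = 13.1204

$13.12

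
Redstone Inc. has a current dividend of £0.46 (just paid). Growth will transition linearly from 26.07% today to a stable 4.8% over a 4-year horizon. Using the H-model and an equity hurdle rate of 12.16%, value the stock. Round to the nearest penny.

£9.21

H-model: P₀ = D₀[(1+g_L) + H(g_S−g_L)]/(r−g_L), with H = 4/2 = 2.
P₀ = 0.46 × [(1+0.048) + 2×(0.2607−0.048)] / (0.1216−0.048)
   = 0.46 × 1.4734 / 0.0736 = 9.2088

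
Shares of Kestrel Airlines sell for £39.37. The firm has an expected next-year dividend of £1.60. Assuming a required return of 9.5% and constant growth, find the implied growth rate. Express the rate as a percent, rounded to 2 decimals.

From P₀ = D₁/(r − g), the implied growth is g = r − D₁/P₀.
g = 0.095 − 1.60/39.37 = 0.095 − 0.04064 = 0.05436

5.44%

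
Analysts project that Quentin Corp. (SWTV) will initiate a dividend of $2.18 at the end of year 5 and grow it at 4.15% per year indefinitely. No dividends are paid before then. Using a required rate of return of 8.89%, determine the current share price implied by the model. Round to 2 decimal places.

Deferred-dividend DDM. At t=4 the remaining stream is a growing perpetuity with first payment D_5 = 2.18.
V_4 = D_5/(r−g) = 2.18/(0.0889−0.0415) = 45.9916
P₀ = V_4/(1+r)^4 = 45.9916/(1+0.0889)^4 = 32.7134

$32.71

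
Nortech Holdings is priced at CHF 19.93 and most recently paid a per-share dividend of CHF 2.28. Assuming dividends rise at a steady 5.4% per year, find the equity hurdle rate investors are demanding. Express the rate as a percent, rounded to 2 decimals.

Rearranging the constant-growth DDM: r = D₁/P₀ + g.
D₁ = 2.28 × (1 + 0.054) = 2.4031.
r = 2.4031 / 19.93 + 0.054 = 0.12058 + 0.054 = 0.17458

17.46%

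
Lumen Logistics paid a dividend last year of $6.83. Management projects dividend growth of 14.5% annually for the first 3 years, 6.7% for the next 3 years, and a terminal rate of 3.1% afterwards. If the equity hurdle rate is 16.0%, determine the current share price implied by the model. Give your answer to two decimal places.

Three-stage DDM. Project D₁…D_6; terminal Gordon value at t=6 with g = 0.031; discount at r = 0.16.
D_1 = 7.8204
D_2 = 8.9543
D_3 = 10.2527
D_4 = 10.9396
D_5 = 11.6726
D_6 = 12.4546
TV_6 = 12.8407/(0.16−0.031) = 99.5404
P₀ = Σ Dₜ/(1+r)ᵗ + TV_6/(1+r)^6 = 77.5314

$77.53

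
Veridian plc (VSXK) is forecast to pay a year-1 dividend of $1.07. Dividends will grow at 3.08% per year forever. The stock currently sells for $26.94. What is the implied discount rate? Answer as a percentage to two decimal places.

7.05%

Rearranging the constant-growth DDM: r = D₁/P₀ + g.
r = 1.0700 / 26.94 + 0.0308 = 0.03972 + 0.0308 = 0.07052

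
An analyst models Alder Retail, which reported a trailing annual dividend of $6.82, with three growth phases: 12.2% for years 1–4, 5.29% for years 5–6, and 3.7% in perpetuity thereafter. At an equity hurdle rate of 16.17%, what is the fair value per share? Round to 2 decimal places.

Three-stage DDM. Project D₁…D_6; terminal Gordon value at t=6 with g = 0.037; discount at r = 0.1617.
D_1 = 7.6520
D_2 = 8.5856
D_3 = 9.6330
D_4 = 10.8083
D_5 = 11.3800
D_6 = 11.9820
TV_6 = 12.4254/(0.1617−0.037) = 99.6420
P₀ = Σ Dₜ/(1+r)ᵗ + TV_6/(1+r)^6 = 75.8207

$75.82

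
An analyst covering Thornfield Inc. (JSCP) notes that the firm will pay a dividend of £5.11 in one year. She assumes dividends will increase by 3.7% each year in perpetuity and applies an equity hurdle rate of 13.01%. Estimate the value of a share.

Gordon growth model: P₀ = D₁/(r − g), with D₁ = 5.11 given directly.
P₀ = 5.1100 / (0.1301 − 0.037) = 5.1100 / 0.0931 = 54.8872

£54.89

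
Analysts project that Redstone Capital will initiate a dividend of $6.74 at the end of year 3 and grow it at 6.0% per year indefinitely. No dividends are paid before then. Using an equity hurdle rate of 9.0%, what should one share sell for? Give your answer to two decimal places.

$189.10

Deferred-dividend DDM. At t=2 the remaining stream is a growing perpetuity with first payment D_3 = 6.74.
V_2 = D_3/(r−g) = 6.74/(0.09−0.06) = 224.6667
P₀ = V_2/(1+r)^2 = 224.6667/(1+0.09)^2 = 189.0974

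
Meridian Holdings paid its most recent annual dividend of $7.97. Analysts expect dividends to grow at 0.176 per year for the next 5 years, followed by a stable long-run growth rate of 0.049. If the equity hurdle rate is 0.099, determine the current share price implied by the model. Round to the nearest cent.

$283.64

Two-stage DDM. Project D₁…D_5 at 0.176, terminal growth 0.049, discount at r = 0.099.
D_1 = 9.3727
D_2 = 11.0223
D_3 = 12.9622
D_4 = 15.2436
D_5 = 17.9265
Terminal value at t=5: TV = D_6/(r−g) = 18.8049/(0.099−0.049) = 376.0975
P₀ = 9.3727/(1+0.099)^1 + 11.0223/(1+0.099)^2 + 12.9622/(1+0.099)^3 + 15.2436/(1+0.099)^4 + 17.9265/(1+0.099)^5 + 376.0975/(1+0.099)^5 = 283.6422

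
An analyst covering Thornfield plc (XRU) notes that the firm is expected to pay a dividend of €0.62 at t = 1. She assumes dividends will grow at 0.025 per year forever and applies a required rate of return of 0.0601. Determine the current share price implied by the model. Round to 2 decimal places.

€17.66

Gordon growth model: P₀ = D₁/(r − g), with D₁ = 0.62 given directly.
P₀ = 0.6200 / (0.0601 − 0.025) = 0.6200 / 0.0351 = 17.6638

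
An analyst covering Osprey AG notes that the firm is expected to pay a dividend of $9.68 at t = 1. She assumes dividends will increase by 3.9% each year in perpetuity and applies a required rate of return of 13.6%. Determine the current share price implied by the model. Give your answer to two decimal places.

$99.79

Gordon growth model: P₀ = D₁/(r − g), with D₁ = 9.68 given directly.
P₀ = 9.6800 / (0.136 − 0.039) = 9.6800 / 0.097 = 99.7938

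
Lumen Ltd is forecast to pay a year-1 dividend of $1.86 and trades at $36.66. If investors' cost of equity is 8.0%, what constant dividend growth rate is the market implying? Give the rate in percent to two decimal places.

From P₀ = D₁/(r − g), the implied growth is g = r − D₁/P₀.
g = 0.08 − 1.86/36.66 = 0.08 − 0.05074 = 0.02926

2.93%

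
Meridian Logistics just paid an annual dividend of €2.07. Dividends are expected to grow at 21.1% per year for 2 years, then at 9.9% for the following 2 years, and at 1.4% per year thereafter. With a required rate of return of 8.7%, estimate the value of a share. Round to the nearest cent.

Three-stage DDM. Project D₁…D_4; terminal Gordon value at t=4 with g = 0.014; discount at r = 0.087.
D_1 = 2.5068
D_2 = 3.0357
D_3 = 3.3362
D_4 = 3.6665
TV_4 = 3.7179/(0.087−0.014) = 50.9295
P₀ = Σ Dₜ/(1+r)ᵗ + TV_4/(1+r)^4 = 46.5788

€46.58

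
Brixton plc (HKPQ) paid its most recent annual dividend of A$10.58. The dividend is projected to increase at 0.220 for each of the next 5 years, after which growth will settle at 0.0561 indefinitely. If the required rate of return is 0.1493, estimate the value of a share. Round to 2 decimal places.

A$225.09

Two-stage DDM. Project D₁…D_5 at 0.22, terminal growth 0.0561, discount at r = 0.1493.
D_1 = 12.9076
D_2 = 15.7473
D_3 = 19.2117
D_4 = 23.4382
D_5 = 28.5947
Terminal value at t=5: TV = D_6/(r−g) = 30.1988/(0.1493−0.0561) = 324.0216
P₀ = 12.9076/(1+0.1493)^1 + 15.7473/(1+0.1493)^2 + 19.2117/(1+0.1493)^3 + 23.4382/(1+0.1493)^4 + 28.5947/(1+0.1493)^5 + 324.0216/(1+0.1493)^5 = 225.0883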